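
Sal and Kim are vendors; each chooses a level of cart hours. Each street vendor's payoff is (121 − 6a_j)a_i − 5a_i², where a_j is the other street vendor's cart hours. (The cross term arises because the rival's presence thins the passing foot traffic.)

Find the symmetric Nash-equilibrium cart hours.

7.5625

Sal's payoff is (121 − 6a_K)a_S − 5a_S².
∂π/∂a_S = 121 − 6a_K − 10a_S = 0, so a_S = 12.1 − 0.6a_K.
By symmetry a_K = a_S; substituting into the reaction function, 1.6a_S = 12.1 and a_S = 7.5625.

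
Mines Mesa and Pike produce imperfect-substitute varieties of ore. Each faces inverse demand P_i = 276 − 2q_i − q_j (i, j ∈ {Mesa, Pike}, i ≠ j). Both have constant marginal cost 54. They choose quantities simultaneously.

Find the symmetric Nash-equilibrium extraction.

Mine Mesa's profit: π = q_{Mesa}(276 − 2q_{Mesa} − q_{Pike}) − 54q_{Mesa}.
∂π/∂q_{Mesa} = 222 − 4q_{Mesa} − q_{Pike} = 0 ⇒ q_{Mesa} = 55.5 − 0.25q_{Pike}.
The game is symmetric, so in equilibrium q_{Pike} = q_{Mesa}: the reaction function gives 1.25q_{Mesa} = 55.5, hence q_{Mesa} = 44.4.

44.4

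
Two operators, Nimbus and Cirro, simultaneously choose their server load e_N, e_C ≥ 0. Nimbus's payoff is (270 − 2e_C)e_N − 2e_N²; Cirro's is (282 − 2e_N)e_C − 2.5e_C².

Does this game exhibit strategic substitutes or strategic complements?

strategic substitutes

Expanding Nimbus's payoff: 270e_N − 2e_Ce_N − 2e_N².
∂π/∂e_N = 270 − 2e_C − 4e_N = 0, so e_N = 67.5 − 0.5e_C.
The best-response slope de_N/de_C = −0.5 < 0: the reaction function is downward-sloping, so the choices are strategic substitutes.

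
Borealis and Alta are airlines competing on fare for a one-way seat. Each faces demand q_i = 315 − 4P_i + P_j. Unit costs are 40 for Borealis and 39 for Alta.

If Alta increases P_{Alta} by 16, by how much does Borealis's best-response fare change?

Borealis's profit: π = (P_{Borealis} − 40)(315 − 4P_{Borealis} + P_{Alta}).
∂π/∂P_{Borealis} = 475 − 8P_{Borealis} + P_{Alta} = 0 ⇒ P_{Borealis} = 59.375 + 0.125P_{Alta}.
The reaction-function slope is 0.125, so a 16-unit rise in P_{Alta} moves P_{Borealis} by 0.125 × 16 = 2. Borealis's best response rises — the actions are strategic complements.

2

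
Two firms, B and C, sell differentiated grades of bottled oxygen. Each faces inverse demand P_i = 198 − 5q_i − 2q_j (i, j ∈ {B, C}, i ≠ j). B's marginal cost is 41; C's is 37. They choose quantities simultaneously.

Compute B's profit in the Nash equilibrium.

Firm B's profit: π = q_B(198 − 5q_B − 2q_C) − 41q_B.
∂π/∂q_B = 157 − 10q_B − 2q_C = 0 ⇒ q_B = 15.7 − 0.2q_C.
Similarly q_C = 16.1 − 0.2q_B.
Plugging q_C into B's best response: q_B = 15.7 − 0.2(16.1 − 0.2q_B) ⇒ 0.96q_B = 12.48, so q_B = 13.
Then q_C = 16.1 − 0.2·13 = 13.5.
P_B = 198 − 5·13 − 2·13.5 = 106.
Profit = (106 − 41)·13 = 845.

845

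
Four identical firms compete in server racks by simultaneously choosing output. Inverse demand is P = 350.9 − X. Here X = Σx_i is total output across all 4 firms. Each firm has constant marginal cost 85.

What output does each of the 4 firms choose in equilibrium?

53.18

A representative firm's profit is π_i = x_i(350.9 − X) − 85x_i, with X = x_i + Σ_{j≠i} x_j.
First-order condition: 265.9 − 2x_i − Σ_{j≠i} x_j = 0.
In a symmetric equilibrium every firm chooses the same x, so Σ_{j≠i} x_j = 3x. The condition becomes 265.9 − 5x = 0, giving x = 265.9/5 = 53.18.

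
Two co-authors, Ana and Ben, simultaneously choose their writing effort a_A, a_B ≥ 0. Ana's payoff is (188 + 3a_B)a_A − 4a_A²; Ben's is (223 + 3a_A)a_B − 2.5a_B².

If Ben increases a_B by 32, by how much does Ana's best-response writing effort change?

Expanding Ana's payoff: 188a_A + 3a_Ba_A − 4a_A².
∂π/∂a_A = 188 + 3a_B − 8a_A = 0, so a_A = 23.5 + 0.375a_B.
The reaction-function slope is 0.375, so a 32-unit rise in a_B moves a_A by 0.375 × 32 = 12. Ana's best response rises — the actions are strategic complements.

12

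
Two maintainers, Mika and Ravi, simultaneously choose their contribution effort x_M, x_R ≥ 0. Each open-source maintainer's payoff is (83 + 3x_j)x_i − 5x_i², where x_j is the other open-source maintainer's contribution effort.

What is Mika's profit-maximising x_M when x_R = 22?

14.9

Mika's payoff is (83 + 3x_R)x_M − 5x_M².
∂π/∂x_M = 83 + 3x_R − 10x_M = 0, so x_M = 8.3 + 0.3x_R.
At x_R = 22: x_M = 8.3 + 0.3·22 = 14.9.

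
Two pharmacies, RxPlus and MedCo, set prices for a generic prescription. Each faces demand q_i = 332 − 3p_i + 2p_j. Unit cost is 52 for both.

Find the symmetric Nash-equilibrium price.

122

RxPlus's profit: π = (p_{RxPlus} − 52)(332 − 3p_{RxPlus} + 2p_{MedCo}).
∂π/∂p_{RxPlus} = 488 − 6p_{RxPlus} + 2p_{MedCo} = 0 ⇒ p_{RxPlus} = 244/3 + (1/3)p_{MedCo}.
By symmetry p_{MedCo} = p_{RxPlus}; substituting into the reaction function, (2/3)p_{RxPlus} = 244/3 and p_{RxPlus} = 122.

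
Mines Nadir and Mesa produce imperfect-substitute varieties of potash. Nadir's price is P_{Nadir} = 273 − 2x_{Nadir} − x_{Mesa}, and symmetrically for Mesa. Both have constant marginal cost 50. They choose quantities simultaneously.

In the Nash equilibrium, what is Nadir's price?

139.2

Mine Nadir's profit: π = x_{Nadir}(273 − 2x_{Nadir} − x_{Mesa}) − 50x_{Nadir}.
∂π/∂x_{Nadir} = 223 − 4x_{Nadir} − x_{Mesa} = 0 ⇒ x_{Nadir} = 55.75 − 0.25x_{Mesa}.
The game is symmetric, so in equilibrium x_{Mesa} = x_{Nadir}: the reaction function gives 1.25x_{Nadir} = 55.75, hence x_{Nadir} = 44.6.
P_{Nadir} = 273 − 2·44.6 − 44.6 = 139.2.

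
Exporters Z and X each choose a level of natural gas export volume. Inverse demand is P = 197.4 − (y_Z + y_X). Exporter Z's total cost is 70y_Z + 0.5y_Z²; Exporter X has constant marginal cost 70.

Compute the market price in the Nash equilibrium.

Exporter Z's profit: π = y_Z(197.4 − (y_Z + y_X)) − 70y_Z − 0.5y_Z².
∂π/∂y_Z = 127.4 − 3y_Z − y_X = 0, so y_Z = 637/15 − (1/3)y_X.
For X: ∂π/∂y_X = 127.4 − 2y_X − y_Z = 0 ⇒ y_X = 63.7 − 0.5y_Z.
Plugging y_X into Z's best response: y_Z = 637/15 − (1/3)(63.7 − 0.5y_Z) ⇒ (5/6)y_Z = 637/30, so y_Z = 25.48.
Then y_X = 63.7 − 0.5·25.48 = 50.96.
Equilibrium price: P = 197.4 − 76.44 = 120.96.

120.96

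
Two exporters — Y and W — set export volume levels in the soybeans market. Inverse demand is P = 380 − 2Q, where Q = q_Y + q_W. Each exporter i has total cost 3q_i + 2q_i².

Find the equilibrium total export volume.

Exporter Y's profit: π = q_Y(380 − 2(q_Y + q_W)) − 3q_Y − 2q_Y².
∂π/∂q_Y = 377 − 8q_Y − 2q_W = 0, so q_Y = 47.125 − 0.25q_W.
By symmetry q_W = q_Y; substituting into the reaction function, 1.25q_Y = 47.125 and q_Y = 37.7.
Total export volume: 37.7 + 37.7 = 75.4.

75.4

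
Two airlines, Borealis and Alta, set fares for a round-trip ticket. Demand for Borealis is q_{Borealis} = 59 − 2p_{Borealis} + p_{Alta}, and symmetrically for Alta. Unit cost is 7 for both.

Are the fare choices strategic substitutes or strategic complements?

Borealis's profit: π = (p_{Borealis} − 7)(59 − 2p_{Borealis} + p_{Alta}).
∂π/∂p_{Borealis} = 73 − 4p_{Borealis} + p_{Alta} = 0 ⇒ p_{Borealis} = 18.25 + 0.25p_{Alta}.
The best-response slope dp_{Borealis}/dp_{Alta} = 0.25 > 0: the reaction function is upward-sloping, so the choices are strategic complements.

strategic complements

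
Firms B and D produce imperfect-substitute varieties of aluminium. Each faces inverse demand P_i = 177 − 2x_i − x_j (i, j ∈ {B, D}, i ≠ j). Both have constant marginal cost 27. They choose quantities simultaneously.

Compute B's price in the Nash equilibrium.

87

Firm B's profit: π = x_B(177 − 2x_B − x_D) − 27x_B.
∂π/∂x_B = 150 − 4x_B − x_D = 0 ⇒ x_B = 37.5 − 0.25x_D.
The game is symmetric, so in equilibrium x_D = x_B: the reaction function gives 1.25x_B = 37.5, hence x_B = 30.
P_B = 177 − 2·30 − 30 = 87.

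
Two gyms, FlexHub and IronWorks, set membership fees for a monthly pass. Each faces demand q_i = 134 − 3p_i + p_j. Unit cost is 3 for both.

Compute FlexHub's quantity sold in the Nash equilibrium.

76.8

FlexHub's profit: π = (p_{FlexHub} − 3)(134 − 3p_{FlexHub} + p_{IronWorks}).
∂π/∂p_{FlexHub} = 143 − 6p_{FlexHub} + p_{IronWorks} = 0 ⇒ p_{FlexHub} = 143/6 + (1/6)p_{IronWorks}.
Setting p_{FlexHub} = p_{IronWorks} in the reaction function: p_{FlexHub} = 143/6 + (1/6)p_{FlexHub}, so p_{FlexHub} = (143/6) / (5/6) = 28.6.
q_{FlexHub} = 134 − 3·28.6 + 28.6 = 76.8.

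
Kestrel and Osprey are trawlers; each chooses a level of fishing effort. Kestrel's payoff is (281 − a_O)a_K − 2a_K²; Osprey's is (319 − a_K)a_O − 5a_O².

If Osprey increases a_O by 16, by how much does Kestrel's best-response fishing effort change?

Expanding Kestrel's payoff: 281a_K − a_Oa_K − 2a_K².
∂π/∂a_K = 281 − a_O − 4a_K = 0, so a_K = 70.25 − 0.25a_O.
The reaction-function slope is −0.25, so a 16-unit rise in a_O moves a_K by −0.25 × 16 = −4. Kestrel's best response falls — the actions are strategic substitutes.

-4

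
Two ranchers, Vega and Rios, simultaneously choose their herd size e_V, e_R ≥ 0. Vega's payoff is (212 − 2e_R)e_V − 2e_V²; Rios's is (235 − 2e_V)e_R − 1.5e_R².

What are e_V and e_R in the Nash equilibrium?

Expanding Vega's payoff: 212e_V − 2e_Re_V − 2e_V².
∂π/∂e_V = 212 − 2e_R − 4e_V = 0, so e_V = 53 − 0.5e_R.
Likewise for Rios: e_R = 235/3 − (2/3)e_V.
Solving the two reaction functions simultaneously: (1 − (−0.5)(−2/3))e_V = 53 − 0.5·(235/3), so (2/3)e_V = 83/6 and e_V = 20.75.
Then e_R = 235/3 − (2/3)·20.75 = 64.5.

20.75, 64.5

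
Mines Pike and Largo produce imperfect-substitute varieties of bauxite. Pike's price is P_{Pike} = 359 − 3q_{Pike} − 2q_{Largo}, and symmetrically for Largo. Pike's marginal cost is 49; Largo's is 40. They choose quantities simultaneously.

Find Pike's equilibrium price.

163.5625

Mine Pike's profit: π = q_{Pike}(359 − 3q_{Pike} − 2q_{Largo}) − 49q_{Pike}.
∂π/∂q_{Pike} = 310 − 6q_{Pike} − 2q_{Largo} = 0 ⇒ q_{Pike} = 155/3 − (1/3)q_{Largo}.
Similarly q_{Largo} = 319/6 − (1/3)q_{Pike}.
Substituting the second reaction function into the first: q_{Pike} = 155/3 − (1/3)(319/6 − (1/3)q_{Pike}), which gives (8/9)q_{Pike} = 611/18 ⇒ q_{Pike} = 38.1875.
Then q_{Largo} = 319/6 − (1/3)·38.1875 = 40.4375.
P_{Pike} = 359 − 3·38.1875 − 2·40.4375 = 163.5625.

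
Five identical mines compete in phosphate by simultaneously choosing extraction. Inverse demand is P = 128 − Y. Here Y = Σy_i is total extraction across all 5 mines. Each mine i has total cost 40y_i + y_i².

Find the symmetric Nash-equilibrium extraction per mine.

A representative mine's profit is π_i = y_i(128 − Y) − 40y_i − y_i², with Y = y_i + Σ_{j≠i} y_j.
First-order condition: 88 − 4y_i − Σ_{j≠i} y_j = 0.
With identical mines, set every y_j = y: then 88 − 4y − 4y = 0, i.e. y = 88/8 = 11.

11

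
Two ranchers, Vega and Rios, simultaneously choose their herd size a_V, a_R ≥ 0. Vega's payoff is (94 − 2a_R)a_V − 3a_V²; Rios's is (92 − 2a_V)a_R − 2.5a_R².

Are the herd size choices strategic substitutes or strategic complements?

strategic substitutes

Expanding Vega's payoff: 94a_V − 2a_Ra_V − 3a_V².
∂π/∂a_V = 94 − 2a_R − 6a_V = 0, so a_V = 47/3 − (1/3)a_R.
The best-response slope da_V/da_R = −1/3 < 0: the reaction function is downward-sloping, so the choices are strategic substitutes.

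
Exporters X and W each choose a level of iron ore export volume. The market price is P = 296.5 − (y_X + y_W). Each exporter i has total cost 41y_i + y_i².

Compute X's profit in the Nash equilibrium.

5222.42

Exporter X's profit: π = y_X(296.5 − (y_X + y_W)) − 41y_X − y_X².
∂π/∂y_X = 255.5 − 4y_X − y_W = 0, so y_X = 63.875 − 0.25y_W.
The game is symmetric, so in equilibrium y_W = y_X: the reaction function gives 1.25y_X = 63.875, hence y_X = 51.1.
Price P = 296.5 − 102.2 = 194.3.
X's profit: (194.3 − 41)·51.1 − (51.1)² = 5222.42.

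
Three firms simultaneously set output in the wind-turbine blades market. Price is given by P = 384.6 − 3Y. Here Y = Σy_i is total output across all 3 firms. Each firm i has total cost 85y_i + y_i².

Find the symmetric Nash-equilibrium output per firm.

21.4

A representative firm's profit is π_i = y_i(384.6 − 3Y) − 85y_i − y_i², with Y = y_i + Σ_{j≠i} y_j.
First-order condition: 299.6 − 8y_i − 3Σ_{j≠i} y_j = 0.
With identical firms, set every y_j = y: then 299.6 − 8y − 6y = 0, i.e. y = 299.6/14 = 21.4.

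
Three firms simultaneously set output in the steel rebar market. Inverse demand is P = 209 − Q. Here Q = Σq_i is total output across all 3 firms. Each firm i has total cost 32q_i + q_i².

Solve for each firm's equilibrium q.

29.5

A representative firm's profit is π_i = q_i(209 − Q) − 32q_i − q_i², with Q = q_i + Σ_{j≠i} q_j.
First-order condition: 177 − 4q_i − Σ_{j≠i} q_j = 0.
With identical firms, set every q_j = q: then 177 − 4q − 2q = 0, i.e. q = 177/6 = 29.5.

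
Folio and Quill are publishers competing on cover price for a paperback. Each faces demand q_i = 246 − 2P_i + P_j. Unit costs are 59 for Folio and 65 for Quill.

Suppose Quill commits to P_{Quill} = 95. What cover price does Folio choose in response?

114.75

Folio's profit: π = (P_{Folio} − 59)(246 − 2P_{Folio} + P_{Quill}).
∂π/∂P_{Folio} = 364 − 4P_{Folio} + P_{Quill} = 0 ⇒ P_{Folio} = 91 + 0.25P_{Quill}.
At P_{Quill} = 95: P_{Folio} = 91 + 0.25·95 = 114.75.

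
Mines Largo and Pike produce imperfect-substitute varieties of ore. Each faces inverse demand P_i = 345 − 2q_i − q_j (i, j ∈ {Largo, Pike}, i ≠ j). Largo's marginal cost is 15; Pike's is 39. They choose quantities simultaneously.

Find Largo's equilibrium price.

Mine Largo's profit: π = q_{Largo}(345 − 2q_{Largo} − q_{Pike}) − 15q_{Largo}.
∂π/∂q_{Largo} = 330 − 4q_{Largo} − q_{Pike} = 0 ⇒ q_{Largo} = 82.5 − 0.25q_{Pike}.
Similarly q_{Pike} = 76.5 − 0.25q_{Largo}.
Substituting the second reaction function into the first: q_{Largo} = 82.5 − 0.25(76.5 − 0.25q_{Largo}), which gives 0.9375q_{Largo} = 63.375 ⇒ q_{Largo} = 67.6.
Then q_{Pike} = 76.5 − 0.25·67.6 = 59.6.
P_{Largo} = 345 − 2·67.6 − 59.6 = 150.2.

150.2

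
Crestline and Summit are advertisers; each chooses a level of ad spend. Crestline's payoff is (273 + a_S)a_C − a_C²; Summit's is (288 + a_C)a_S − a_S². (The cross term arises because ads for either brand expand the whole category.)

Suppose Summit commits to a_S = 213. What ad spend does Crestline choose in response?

Expanding Crestline's payoff: 273a_C + a_Sa_C − a_C².
∂π/∂a_C = 273 + a_S − 2a_C = 0, so a_C = 136.5 + 0.5a_S.
At a_S = 213: a_C = 136.5 + 0.5·213 = 243.

243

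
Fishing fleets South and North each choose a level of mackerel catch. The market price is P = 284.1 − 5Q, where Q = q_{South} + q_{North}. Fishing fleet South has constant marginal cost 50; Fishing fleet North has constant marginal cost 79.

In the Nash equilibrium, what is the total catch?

Fishing fleet South's profit: π = q_{South}(284.1 − 5(q_{South} + q_{North})) − 50q_{South}.
∂π/∂q_{South} = 234.1 − 10q_{South} − 5q_{North} = 0, so q_{South} = 23.41 − 0.5q_{North}.
By the same steps for North: q_{North} = 20.51 − 0.5q_{South}.
Solving the two reaction functions simultaneously: (1 − (−0.5)(−0.5))q_{South} = 23.41 − 0.5·20.51, so 0.75q_{South} = 13.155 and q_{South} = 17.54.
Then q_{North} = 20.51 − 0.5·17.54 = 11.74.
Total catch: 17.54 + 11.74 = 29.28.

29.28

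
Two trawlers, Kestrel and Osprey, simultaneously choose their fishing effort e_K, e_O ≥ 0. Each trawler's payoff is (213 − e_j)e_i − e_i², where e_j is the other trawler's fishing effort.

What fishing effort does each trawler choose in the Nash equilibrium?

Kestrel's payoff is (213 − e_O)e_K − e_K².
∂π/∂e_K = 213 − e_O − 2e_K = 0, so e_K = 106.5 − 0.5e_O.
By symmetry e_O = e_K; substituting into the reaction function, 1.5e_K = 106.5 and e_K = 71.

71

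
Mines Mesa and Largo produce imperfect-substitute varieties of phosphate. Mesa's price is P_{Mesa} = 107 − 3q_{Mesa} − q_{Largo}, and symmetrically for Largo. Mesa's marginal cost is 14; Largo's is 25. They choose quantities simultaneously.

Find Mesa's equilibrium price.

Mine Mesa's profit: π = q_{Mesa}(107 − 3q_{Mesa} − q_{Largo}) − 14q_{Mesa}.
∂π/∂q_{Mesa} = 93 − 6q_{Mesa} − q_{Largo} = 0 ⇒ q_{Mesa} = 15.5 − (1/6)q_{Largo}.
Similarly q_{Largo} = 41/3 − (1/6)q_{Mesa}.
Plugging q_{Largo} into Mesa's best response: q_{Mesa} = 15.5 − (1/6)(41/3 − (1/6)q_{Mesa}) ⇒ (35/36)q_{Mesa} = 119/9, so q_{Mesa} = 13.6.
Then q_{Largo} = 41/3 − (1/6)·13.6 = 11.4.
P_{Mesa} = 107 − 3·13.6 − 11.4 = 54.8.

54.8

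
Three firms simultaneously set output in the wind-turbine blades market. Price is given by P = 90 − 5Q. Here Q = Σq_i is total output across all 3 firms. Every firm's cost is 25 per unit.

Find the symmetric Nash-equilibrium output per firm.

3.25

A representative firm's profit is π_i = q_i(90 − 5Q) − 25q_i, with Q = q_i + Σ_{j≠i} q_j.
First-order condition: 65 − 10q_i − 5Σ_{j≠i} q_j = 0.
In a symmetric equilibrium every firm chooses the same q, so Σ_{j≠i} q_j = 2q. The condition becomes 65 − 20q = 0, giving q = 65/20 = 3.25.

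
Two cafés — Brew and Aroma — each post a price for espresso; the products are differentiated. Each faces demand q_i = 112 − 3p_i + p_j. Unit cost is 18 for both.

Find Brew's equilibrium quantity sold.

Brew's profit: π = (p_{Brew} − 18)(112 − 3p_{Brew} + p_{Aroma}).
∂π/∂p_{Brew} = 166 − 6p_{Brew} + p_{Aroma} = 0 ⇒ p_{Brew} = 83/3 + (1/6)p_{Aroma}.
The game is symmetric, so in equilibrium p_{Aroma} = p_{Brew}: the reaction function gives (5/6)p_{Brew} = 83/3, hence p_{Brew} = 33.2.
q_{Brew} = 112 − 3·33.2 + 33.2 = 45.6.

45.6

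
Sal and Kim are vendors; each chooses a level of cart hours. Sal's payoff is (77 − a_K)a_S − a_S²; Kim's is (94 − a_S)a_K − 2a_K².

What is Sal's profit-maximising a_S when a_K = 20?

Expanding Sal's payoff: 77a_S − a_Ka_S − a_S².
∂π/∂a_S = 77 − a_K − 2a_S = 0, so a_S = 38.5 − 0.5a_K.
At a_K = 20: a_S = 38.5 − 0.5·20 = 28.5.

28.5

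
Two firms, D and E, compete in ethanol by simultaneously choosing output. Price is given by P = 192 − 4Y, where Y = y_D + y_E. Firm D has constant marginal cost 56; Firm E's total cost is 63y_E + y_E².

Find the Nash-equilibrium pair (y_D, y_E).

Firm D's profit: π = y_D(192 − 4(y_D + y_E)) − 56y_D.
∂π/∂y_D = 136 − 8y_D − 4y_E = 0, so y_D = 17 − 0.5y_E.
For E: ∂π/∂y_E = 129 − 10y_E − 4y_D = 0 ⇒ y_E = 12.9 − 0.4y_D.
Solving the two reaction functions simultaneously: (1 − (−0.5)(−0.4))y_D = 17 − 0.5·12.9, so 0.8y_D = 10.55 and y_D = 13.1875.
Then y_E = 12.9 − 0.4·13.1875 = 7.625.

13.1875, 7.625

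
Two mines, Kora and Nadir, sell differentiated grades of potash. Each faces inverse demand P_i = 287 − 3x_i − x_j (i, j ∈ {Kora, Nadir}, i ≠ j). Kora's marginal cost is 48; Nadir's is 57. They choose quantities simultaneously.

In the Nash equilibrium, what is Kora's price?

Mine Kora's profit: π = x_{Kora}(287 − 3x_{Kora} − x_{Nadir}) − 48x_{Kora}.
∂π/∂x_{Kora} = 239 − 6x_{Kora} − x_{Nadir} = 0 ⇒ x_{Kora} = 239/6 − (1/6)x_{Nadir}.
Similarly x_{Nadir} = 115/3 − (1/6)x_{Kora}.
Substituting the second reaction function into the first: x_{Kora} = 239/6 − (1/6)(115/3 − (1/6)x_{Kora}), which gives (35/36)x_{Kora} = 301/9 ⇒ x_{Kora} = 34.4.
Then x_{Nadir} = 115/3 − (1/6)·34.4 = 32.6.
P_{Kora} = 287 − 3·34.4 − 32.6 = 151.2.

151.2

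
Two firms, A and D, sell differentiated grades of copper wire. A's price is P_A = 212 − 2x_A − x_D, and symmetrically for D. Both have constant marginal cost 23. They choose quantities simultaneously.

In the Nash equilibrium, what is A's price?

Firm A's profit: π = x_A(212 − 2x_A − x_D) − 23x_A.
∂π/∂x_A = 189 − 4x_A − x_D = 0 ⇒ x_A = 47.25 − 0.25x_D.
By symmetry x_D = x_A; substituting into the reaction function, 1.25x_A = 47.25 and x_A = 37.8.
P_A = 212 − 2·37.8 − 37.8 = 98.6.

98.6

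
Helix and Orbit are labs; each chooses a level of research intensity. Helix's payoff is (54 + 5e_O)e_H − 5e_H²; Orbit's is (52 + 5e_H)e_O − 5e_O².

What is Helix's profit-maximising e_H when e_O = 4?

Expanding Helix's payoff: 54e_H + 5e_Oe_H − 5e_H².
∂π/∂e_H = 54 + 5e_O − 10e_H = 0, so e_H = 5.4 + 0.5e_O.
At e_O = 4: e_H = 5.4 + 0.5·4 = 7.4.

7.4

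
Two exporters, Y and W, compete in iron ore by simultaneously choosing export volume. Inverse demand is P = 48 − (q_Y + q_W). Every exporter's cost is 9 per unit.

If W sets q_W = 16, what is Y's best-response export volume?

Exporter Y's profit: π = q_Y(48 − (q_Y + q_W)) − 9q_Y.
∂π/∂q_Y = 39 − 2q_Y − q_W = 0, so q_Y = 19.5 − 0.5q_W.
At q_W = 16: q_Y = 19.5 − 0.5·16 = 11.5.

11.5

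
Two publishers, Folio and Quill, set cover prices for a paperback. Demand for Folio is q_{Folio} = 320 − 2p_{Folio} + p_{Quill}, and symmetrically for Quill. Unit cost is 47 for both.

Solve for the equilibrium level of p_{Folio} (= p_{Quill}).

138

Folio's profit: π = (p_{Folio} − 47)(320 − 2p_{Folio} + p_{Quill}).
∂π/∂p_{Folio} = 414 − 4p_{Folio} + p_{Quill} = 0 ⇒ p_{Folio} = 103.5 + 0.25p_{Quill}.
By symmetry p_{Quill} = p_{Folio}; substituting into the reaction function, 0.75p_{Folio} = 103.5 and p_{Folio} = 138.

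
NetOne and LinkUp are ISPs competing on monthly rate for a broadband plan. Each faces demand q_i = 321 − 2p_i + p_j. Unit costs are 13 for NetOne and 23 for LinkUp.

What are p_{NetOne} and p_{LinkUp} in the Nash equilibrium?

117, 121

NetOne's profit: π = (p_{NetOne} − 13)(321 − 2p_{NetOne} + p_{LinkUp}).
∂π/∂p_{NetOne} = 347 − 4p_{NetOne} + p_{LinkUp} = 0 ⇒ p_{NetOne} = 86.75 + 0.25p_{LinkUp}.
Similarly p_{LinkUp} = 91.75 + 0.25p_{NetOne}.
Substituting the second reaction function into the first: p_{NetOne} = 86.75 + 0.25(91.75 + 0.25p_{NetOne}), which gives 0.9375p_{NetOne} = 109.6875 ⇒ p_{NetOne} = 117.
Then p_{LinkUp} = 91.75 + 0.25·117 = 121.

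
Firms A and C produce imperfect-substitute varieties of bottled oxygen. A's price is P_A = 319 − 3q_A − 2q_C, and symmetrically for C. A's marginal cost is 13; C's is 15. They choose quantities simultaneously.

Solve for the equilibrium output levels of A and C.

Firm A's profit: π = q_A(319 − 3q_A − 2q_C) − 13q_A.
∂π/∂q_A = 306 − 6q_A − 2q_C = 0 ⇒ q_A = 51 − (1/3)q_C.
Similarly q_C = 152/3 − (1/3)q_A.
Substituting the second reaction function into the first: q_A = 51 − (1/3)(152/3 − (1/3)q_A), which gives (8/9)q_A = 307/9 ⇒ q_A = 38.375.
Then q_C = 152/3 − (1/3)·38.375 = 37.875.

38.375, 37.875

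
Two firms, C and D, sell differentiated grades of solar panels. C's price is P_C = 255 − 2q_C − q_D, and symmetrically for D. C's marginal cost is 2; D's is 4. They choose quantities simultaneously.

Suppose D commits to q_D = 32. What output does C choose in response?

Firm C's profit: π = q_C(255 − 2q_C − q_D) − 2q_C.
∂π/∂q_C = 253 − 4q_C − q_D = 0 ⇒ q_C = 63.25 − 0.25q_D.
At q_D = 32: q_C = 63.25 − 0.25·32 = 55.25.

55.25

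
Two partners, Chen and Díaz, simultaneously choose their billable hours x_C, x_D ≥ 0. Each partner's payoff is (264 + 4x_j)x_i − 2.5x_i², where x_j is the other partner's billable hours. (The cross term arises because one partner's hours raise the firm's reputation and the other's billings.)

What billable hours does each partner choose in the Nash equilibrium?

Chen's payoff is (264 + 4x_D)x_C − 2.5x_C².
∂π/∂x_C = 264 + 4x_D − 5x_C = 0, so x_C = 52.8 + 0.8x_D.
Setting x_C = x_D in the reaction function: x_C = 52.8 + 0.8x_C, so x_C = 52.8 / 0.2 = 264.

264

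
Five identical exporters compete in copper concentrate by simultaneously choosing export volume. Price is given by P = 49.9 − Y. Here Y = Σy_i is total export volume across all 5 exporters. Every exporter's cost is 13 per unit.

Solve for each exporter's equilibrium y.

A representative exporter's profit is π_i = y_i(49.9 − Y) − 13y_i, with Y = y_i + Σ_{j≠i} y_j.
First-order condition: 36.9 − 2y_i − Σ_{j≠i} y_j = 0.
With identical exporters, set every y_j = y: then 36.9 − 2y − 4y = 0, i.e. y = 36.9/6 = 6.15.

6.15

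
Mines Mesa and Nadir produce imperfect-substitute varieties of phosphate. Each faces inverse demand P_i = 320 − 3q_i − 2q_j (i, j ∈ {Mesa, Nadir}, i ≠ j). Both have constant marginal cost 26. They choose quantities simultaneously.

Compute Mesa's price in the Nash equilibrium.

136.25

Mine Mesa's profit: π = q_{Mesa}(320 − 3q_{Mesa} − 2q_{Nadir}) − 26q_{Mesa}.
∂π/∂q_{Mesa} = 294 − 6q_{Mesa} − 2q_{Nadir} = 0 ⇒ q_{Mesa} = 49 − (1/3)q_{Nadir}.
Setting q_{Mesa} = q_{Nadir} in the reaction function: q_{Mesa} = 49 − (1/3)q_{Mesa}, so q_{Mesa} = 49 / (4/3) = 36.75.
P_{Mesa} = 320 − 3·36.75 − 2·36.75 = 136.25.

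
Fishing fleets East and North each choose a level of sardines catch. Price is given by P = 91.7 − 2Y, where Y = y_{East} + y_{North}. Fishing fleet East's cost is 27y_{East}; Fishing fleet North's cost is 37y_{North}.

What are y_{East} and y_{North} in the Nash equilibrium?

Fishing fleet East's profit: π = y_{East}(91.7 − 2(y_{East} + y_{North})) − 27y_{East}.
∂π/∂y_{East} = 64.7 − 4y_{East} − 2y_{North} = 0, so y_{East} = 16.175 − 0.5y_{North}.
By the same steps for North: y_{North} = 13.675 − 0.5y_{East}.
Plugging y_{North} into East's best response: y_{East} = 16.175 − 0.5(13.675 − 0.5y_{East}) ⇒ 0.75y_{East} = 9.3375, so y_{East} = 12.45.
Then y_{North} = 13.675 − 0.5·12.45 = 7.45.

12.45, 7.45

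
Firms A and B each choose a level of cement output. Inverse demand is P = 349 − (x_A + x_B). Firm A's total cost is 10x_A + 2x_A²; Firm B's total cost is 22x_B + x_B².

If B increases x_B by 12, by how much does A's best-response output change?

-2

Firm A's profit: π = x_A(349 − (x_A + x_B)) − 10x_A − 2x_A².
∂π/∂x_A = 339 − 6x_A − x_B = 0, so x_A = 56.5 − (1/6)x_B.
The reaction-function slope is −1/6, so a 12-unit rise in x_B moves x_A by −1/6 × 12 = −2. A's best response falls — the actions are strategic substitutes.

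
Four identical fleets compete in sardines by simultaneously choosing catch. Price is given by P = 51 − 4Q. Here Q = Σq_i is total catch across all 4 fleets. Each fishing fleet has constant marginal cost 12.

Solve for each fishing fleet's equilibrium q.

1.95

A representative fishing fleet's profit is π_i = q_i(51 − 4Q) − 12q_i, with Q = q_i + Σ_{j≠i} q_j.
First-order condition: 39 − 8q_i − 4Σ_{j≠i} q_j = 0.
Imposing symmetry (q_j = q for all j) turns Σ_{j≠i} q_j into 3q, so 39 = 20q and q = 1.95.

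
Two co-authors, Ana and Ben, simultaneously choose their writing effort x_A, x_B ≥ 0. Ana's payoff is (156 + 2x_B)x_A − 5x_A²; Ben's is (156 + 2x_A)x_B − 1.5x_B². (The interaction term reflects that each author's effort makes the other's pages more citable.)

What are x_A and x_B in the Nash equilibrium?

Expanding Ana's payoff: 156x_A + 2x_Bx_A − 5x_A².
∂π/∂x_A = 156 + 2x_B − 10x_A = 0, so x_A = 15.6 + 0.2x_B.
Likewise for Ben: x_B = 52 + (2/3)x_A.
Solving the two reaction functions simultaneously: (1 − (0.2)(2/3))x_A = 15.6 + 0.2·52, so (13/15)x_A = 26 and x_A = 30.
Then x_B = 52 + (2/3)·30 = 72.

30, 72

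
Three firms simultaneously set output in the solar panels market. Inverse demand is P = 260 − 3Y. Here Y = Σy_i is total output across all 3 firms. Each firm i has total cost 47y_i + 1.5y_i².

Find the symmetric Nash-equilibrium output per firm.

14.2

A representative firm's profit is π_i = y_i(260 − 3Y) − 47y_i − 1.5y_i², with Y = y_i + Σ_{j≠i} y_j.
First-order condition: 213 − 9y_i − 3Σ_{j≠i} y_j = 0.
In a symmetric equilibrium every firm chooses the same y, so Σ_{j≠i} y_j = 2y. The condition becomes 213 − 15y = 0, giving y = 213/15 = 14.2.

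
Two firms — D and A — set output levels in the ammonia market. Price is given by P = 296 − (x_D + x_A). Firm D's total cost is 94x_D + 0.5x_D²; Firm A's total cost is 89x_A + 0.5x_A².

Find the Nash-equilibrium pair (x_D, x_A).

Firm D's profit: π = x_D(296 − (x_D + x_A)) − 94x_D − 0.5x_D².
∂π/∂x_D = 202 − 3x_D − x_A = 0, so x_D = 202/3 − (1/3)x_A.
By the same steps for A: x_A = 69 − (1/3)x_D.
Solving the two reaction functions simultaneously: (1 − (−1/3)(−1/3))x_D = 202/3 − (1/3)·69, so (8/9)x_D = 133/3 and x_D = 49.875.
Then x_A = 69 − (1/3)·49.875 = 52.375.

49.875, 52.375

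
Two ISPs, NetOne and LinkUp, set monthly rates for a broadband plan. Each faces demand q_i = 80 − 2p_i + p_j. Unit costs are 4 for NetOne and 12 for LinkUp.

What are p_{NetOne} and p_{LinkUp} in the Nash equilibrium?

NetOne's profit: π = (p_{NetOne} − 4)(80 − 2p_{NetOne} + p_{LinkUp}).
∂π/∂p_{NetOne} = 88 − 4p_{NetOne} + p_{LinkUp} = 0 ⇒ p_{NetOne} = 22 + 0.25p_{LinkUp}.
Similarly p_{LinkUp} = 26 + 0.25p_{NetOne}.
Substituting the second reaction function into the first: p_{NetOne} = 22 + 0.25(26 + 0.25p_{NetOne}), which gives 0.9375p_{NetOne} = 28.5 ⇒ p_{NetOne} = 30.4.
Then p_{LinkUp} = 26 + 0.25·30.4 = 33.6.

30.4, 33.6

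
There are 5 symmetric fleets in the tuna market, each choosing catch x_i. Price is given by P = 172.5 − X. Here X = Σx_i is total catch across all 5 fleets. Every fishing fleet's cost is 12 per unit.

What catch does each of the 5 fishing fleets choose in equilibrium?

A representative fishing fleet's profit is π_i = x_i(172.5 − X) − 12x_i, with X = x_i + Σ_{j≠i} x_j.
First-order condition: 160.5 − 2x_i − Σ_{j≠i} x_j = 0.
With identical fishing fleets, set every x_j = x: then 160.5 − 2x − 4x = 0, i.e. x = 160.5/6 = 26.75.

26.75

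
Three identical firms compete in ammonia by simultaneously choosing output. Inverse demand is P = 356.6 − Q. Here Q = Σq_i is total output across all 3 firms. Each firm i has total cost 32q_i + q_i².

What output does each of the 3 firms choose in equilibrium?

54.1

A representative firm's profit is π_i = q_i(356.6 − Q) − 32q_i − q_i², with Q = q_i + Σ_{j≠i} q_j.
First-order condition: 324.6 − 4q_i − Σ_{j≠i} q_j = 0.
With identical firms, set every q_j = q: then 324.6 − 4q − 2q = 0, i.e. q = 324.6/6 = 54.1.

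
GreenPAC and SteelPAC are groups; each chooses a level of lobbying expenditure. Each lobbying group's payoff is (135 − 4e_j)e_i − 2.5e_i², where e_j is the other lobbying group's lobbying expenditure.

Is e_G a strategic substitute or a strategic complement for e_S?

GreenPAC's payoff is (135 − 4e_S)e_G − 2.5e_G².
∂π/∂e_G = 135 − 4e_S − 5e_G = 0, so e_G = 27 − 0.8e_S.
The best-response slope de_G/de_S = −0.8 < 0: the reaction function is downward-sloping, so the choices are strategic substitutes.

strategic substitutes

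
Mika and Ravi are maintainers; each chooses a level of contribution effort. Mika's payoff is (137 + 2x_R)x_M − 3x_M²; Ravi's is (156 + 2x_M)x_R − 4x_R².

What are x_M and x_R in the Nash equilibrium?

Expanding Mika's payoff: 137x_M + 2x_Rx_M − 3x_M².
∂π/∂x_M = 137 + 2x_R − 6x_M = 0, so x_M = 137/6 + (1/3)x_R.
Likewise for Ravi: x_R = 19.5 + 0.25x_M.
Solving the two reaction functions simultaneously: (1 − (1/3)(0.25))x_M = 137/6 + (1/3)·19.5, so (11/12)x_M = 88/3 and x_M = 32.
Then x_R = 19.5 + 0.25·32 = 27.5.

32, 27.5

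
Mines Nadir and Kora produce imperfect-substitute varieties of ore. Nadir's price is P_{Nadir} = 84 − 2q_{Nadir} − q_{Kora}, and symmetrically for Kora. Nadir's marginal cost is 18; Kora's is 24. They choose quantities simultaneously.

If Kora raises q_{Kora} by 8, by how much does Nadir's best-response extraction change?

-2

Mine Nadir's profit: π = q_{Nadir}(84 − 2q_{Nadir} − q_{Kora}) − 18q_{Nadir}.
∂π/∂q_{Nadir} = 66 − 4q_{Nadir} − q_{Kora} = 0 ⇒ q_{Nadir} = 16.5 − 0.25q_{Kora}.
The reaction-function slope is −0.25, so an 8-unit rise in q_{Kora} moves q_{Nadir} by −0.25 × 8 = −2. Nadir's best response falls — the actions are strategic substitutes.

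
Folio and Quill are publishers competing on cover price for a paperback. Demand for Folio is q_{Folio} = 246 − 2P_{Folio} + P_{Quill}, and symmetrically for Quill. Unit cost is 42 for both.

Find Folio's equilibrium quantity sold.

136

Folio's profit: π = (P_{Folio} − 42)(246 − 2P_{Folio} + P_{Quill}).
∂π/∂P_{Folio} = 330 − 4P_{Folio} + P_{Quill} = 0 ⇒ P_{Folio} = 82.5 + 0.25P_{Quill}.
Setting P_{Folio} = P_{Quill} in the reaction function: P_{Folio} = 82.5 + 0.25P_{Folio}, so P_{Folio} = 82.5 / 0.75 = 110.
q_{Folio} = 246 − 2·110 + 110 = 136.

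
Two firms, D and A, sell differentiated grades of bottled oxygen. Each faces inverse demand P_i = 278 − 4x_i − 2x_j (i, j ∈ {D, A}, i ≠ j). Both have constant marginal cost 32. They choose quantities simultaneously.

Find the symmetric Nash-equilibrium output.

Firm D's profit: π = x_D(278 − 4x_D − 2x_A) − 32x_D.
∂π/∂x_D = 246 − 8x_D − 2x_A = 0 ⇒ x_D = 30.75 − 0.25x_A.
Setting x_D = x_A in the reaction function: x_D = 30.75 − 0.25x_D, so x_D = 30.75 / 1.25 = 24.6.

24.6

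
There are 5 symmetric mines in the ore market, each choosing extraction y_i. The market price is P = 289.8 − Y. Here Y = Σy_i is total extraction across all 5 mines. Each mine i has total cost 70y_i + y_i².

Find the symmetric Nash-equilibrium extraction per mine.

A representative mine's profit is π_i = y_i(289.8 − Y) − 70y_i − y_i², with Y = y_i + Σ_{j≠i} y_j.
First-order condition: 219.8 − 4y_i − Σ_{j≠i} y_j = 0.
Imposing symmetry (y_j = y for all j) turns Σ_{j≠i} y_j into 4y, so 219.8 = 8y and y = 27.475.

27.475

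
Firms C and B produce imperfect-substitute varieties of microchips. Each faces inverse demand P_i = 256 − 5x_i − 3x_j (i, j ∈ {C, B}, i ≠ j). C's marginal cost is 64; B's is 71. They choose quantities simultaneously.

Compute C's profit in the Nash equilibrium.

1125

Firm C's profit: π = x_C(256 − 5x_C − 3x_B) − 64x_C.
∂π/∂x_C = 192 − 10x_C − 3x_B = 0 ⇒ x_C = 19.2 − 0.3x_B.
Similarly x_B = 18.5 − 0.3x_C.
Plugging x_B into C's best response: x_C = 19.2 − 0.3(18.5 − 0.3x_C) ⇒ 0.91x_C = 13.65, so x_C = 15.
Then x_B = 18.5 − 0.3·15 = 14.
P_C = 256 − 5·15 − 3·14 = 139.
Profit = (139 − 64)·15 = 1125.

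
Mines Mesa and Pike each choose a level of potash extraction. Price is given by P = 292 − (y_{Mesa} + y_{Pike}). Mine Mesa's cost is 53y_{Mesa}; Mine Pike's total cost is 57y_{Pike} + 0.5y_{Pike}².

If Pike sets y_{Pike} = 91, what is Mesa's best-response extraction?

Mine Mesa's profit: π = y_{Mesa}(292 − (y_{Mesa} + y_{Pike})) − 53y_{Mesa}.
∂π/∂y_{Mesa} = 239 − 2y_{Mesa} − y_{Pike} = 0, so y_{Mesa} = 119.5 − 0.5y_{Pike}.
At y_{Pike} = 91: y_{Mesa} = 119.5 − 0.5·91 = 74.

74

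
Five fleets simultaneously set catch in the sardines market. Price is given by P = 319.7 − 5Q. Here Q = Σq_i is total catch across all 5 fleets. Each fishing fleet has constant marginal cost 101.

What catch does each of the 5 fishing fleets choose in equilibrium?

A representative fishing fleet's profit is π_i = q_i(319.7 − 5Q) − 101q_i, with Q = q_i + Σ_{j≠i} q_j.
First-order condition: 218.7 − 10q_i − 5Σ_{j≠i} q_j = 0.
With identical fishing fleets, set every q_j = q: then 218.7 − 10q − 20q = 0, i.e. q = 218.7/30 = 7.29.

7.29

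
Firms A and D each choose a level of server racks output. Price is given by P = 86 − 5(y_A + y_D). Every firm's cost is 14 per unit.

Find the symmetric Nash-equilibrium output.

Firm A's profit: π = y_A(86 − 5(y_A + y_D)) − 14y_A.
∂π/∂y_A = 72 − 10y_A − 5y_D = 0, so y_A = 7.2 − 0.5y_D.
By symmetry y_D = y_A; substituting into the reaction function, 1.5y_A = 7.2 and y_A = 4.8.

4.8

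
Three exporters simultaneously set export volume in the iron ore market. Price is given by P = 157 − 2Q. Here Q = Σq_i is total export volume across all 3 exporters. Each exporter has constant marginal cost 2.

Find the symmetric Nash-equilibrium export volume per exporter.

19.375

A representative exporter's profit is π_i = q_i(157 − 2Q) − 2q_i, with Q = q_i + Σ_{j≠i} q_j.
First-order condition: 155 − 4q_i − 2Σ_{j≠i} q_j = 0.
With identical exporters, set every q_j = q: then 155 − 4q − 4q = 0, i.e. q = 155/8 = 19.375.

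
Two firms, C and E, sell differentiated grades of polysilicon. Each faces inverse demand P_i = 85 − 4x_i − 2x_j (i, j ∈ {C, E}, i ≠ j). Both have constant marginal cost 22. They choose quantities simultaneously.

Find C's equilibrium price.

Firm C's profit: π = x_C(85 − 4x_C − 2x_E) − 22x_C.
∂π/∂x_C = 63 − 8x_C − 2x_E = 0 ⇒ x_C = 7.875 − 0.25x_E.
By symmetry x_E = x_C; substituting into the reaction function, 1.25x_C = 7.875 and x_C = 6.3.
P_C = 85 − 4·6.3 − 2·6.3 = 47.2.

47.2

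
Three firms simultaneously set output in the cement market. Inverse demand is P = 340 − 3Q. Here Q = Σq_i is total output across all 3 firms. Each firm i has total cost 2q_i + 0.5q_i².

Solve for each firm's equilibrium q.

A representative firm's profit is π_i = q_i(340 − 3Q) − 2q_i − 0.5q_i², with Q = q_i + Σ_{j≠i} q_j.
First-order condition: 338 − 7q_i − 3Σ_{j≠i} q_j = 0.
In a symmetric equilibrium every firm chooses the same q, so Σ_{j≠i} q_j = 2q. The condition becomes 338 − 13q = 0, giving q = 338/13 = 26.

26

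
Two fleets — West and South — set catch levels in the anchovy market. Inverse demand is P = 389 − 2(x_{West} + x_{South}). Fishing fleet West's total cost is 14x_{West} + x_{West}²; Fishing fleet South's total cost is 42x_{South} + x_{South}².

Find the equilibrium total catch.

90.25

Fishing fleet West's profit: π = x_{West}(389 − 2(x_{West} + x_{South})) − 14x_{West} − x_{West}².
∂π/∂x_{West} = 375 − 6x_{West} − 2x_{South} = 0, so x_{West} = 62.5 − (1/3)x_{South}.
By the same steps for South: x_{South} = 347/6 − (1/3)x_{West}.
Substituting the second reaction function into the first: x_{West} = 62.5 − (1/3)(347/6 − (1/3)x_{West}), which gives (8/9)x_{West} = 389/9 ⇒ x_{West} = 48.625.
Then x_{South} = 347/6 − (1/3)·48.625 = 41.625.
Total catch: 48.625 + 41.625 = 90.25.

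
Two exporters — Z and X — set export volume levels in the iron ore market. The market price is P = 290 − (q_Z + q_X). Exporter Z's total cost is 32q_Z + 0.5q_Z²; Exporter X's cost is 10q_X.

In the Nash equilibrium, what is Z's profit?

Exporter Z's profit: π = q_Z(290 − (q_Z + q_X)) − 32q_Z − 0.5q_Z².
∂π/∂q_Z = 258 − 3q_Z − q_X = 0, so q_Z = 86 − (1/3)q_X.
For X: ∂π/∂q_X = 280 − 2q_X − q_Z = 0 ⇒ q_X = 140 − 0.5q_Z.
Plugging q_X into Z's best response: q_Z = 86 − (1/3)(140 − 0.5q_Z) ⇒ (5/6)q_Z = 118/3, so q_Z = 47.2.
Then q_X = 140 − 0.5·47.2 = 116.4.
Price P = 290 − 163.6 = 126.4.
Z's profit: (126.4 − 32)·47.2 − 0.5(47.2)² = 3341.76.

3341.76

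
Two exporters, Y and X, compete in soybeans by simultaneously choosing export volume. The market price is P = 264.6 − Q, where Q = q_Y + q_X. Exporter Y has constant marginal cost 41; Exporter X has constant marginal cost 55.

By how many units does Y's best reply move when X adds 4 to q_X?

-2

Exporter Y's profit: π = q_Y(264.6 − (q_Y + q_X)) − 41q_Y.
∂π/∂q_Y = 223.6 − 2q_Y − q_X = 0, so q_Y = 111.8 − 0.5q_X.
The reaction-function slope is −0.5, so a 4-unit rise in q_X moves q_Y by −0.5 × 4 = −2. Y's best response falls — the actions are strategic substitutes.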